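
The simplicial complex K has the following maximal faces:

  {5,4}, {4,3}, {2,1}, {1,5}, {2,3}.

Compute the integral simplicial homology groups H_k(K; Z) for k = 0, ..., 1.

H_0 ≅ Z,  H_1 ≅ Z.

Fix the vertex order 1 < 2 < 3 < 4 < 5 and write every simplex with vertices in increasing order. Then dim K = 1 and the simplices of K are:

  0-simplices (5): [1], [2], [3], [4], [5]
  1-simplices (5): [1,2], [1,5], [2,3], [3,4], [4,5]

Hence C_0 ≅ Z^5, C_1 ≅ Z^5.

Boundary ∂_1: C_1 → C_0 is given by ∂[p,q] = [q] − [p]. For instance
  ∂[1,5] = [5] − [1].
As a 5×5 matrix over Z this has rank 4, with invariant factors (1,1,1,1).

Now H_k = ker ∂_k / im ∂_{k+1}, so:

  H_0: rank C_0 − rank ∂_1 = 5 − 4 = 1, and the invariant factors of ∂_1 are all 1, so H_0 = Z.
  H_1: rank ker ∂_1 − rank ∂_2 = (5 − 4) − 0 = 1, and there is no ∂_2, so H_1 = Z.

As a check, the Euler characteristic is 5 − 5 = 0, which agrees with 1 − 1 = 0.
(K is a triangulation of the circle S^1.)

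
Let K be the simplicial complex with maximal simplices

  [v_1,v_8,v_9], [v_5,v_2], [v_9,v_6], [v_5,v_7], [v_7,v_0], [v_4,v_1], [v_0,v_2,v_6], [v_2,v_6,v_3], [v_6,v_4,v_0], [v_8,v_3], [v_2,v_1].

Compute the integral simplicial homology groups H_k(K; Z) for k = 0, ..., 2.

H_0 = Z,  H_1 = Z^4,  H_2 = 0.

Order the vertices as v_0 < v_1 < v_2 < v_3 < v_4 < v_5 < v_6 < v_7 < v_8 < v_9. Listing each simplex with vertices in this order, K has dimension 2 with simplices:

  0-simplices (10): [v_0], [v_1], [v_2], [v_3], [v_4], [v_5], [v_6], [v_7], [v_8], [v_9]
  1-simplices (17): (17 of them)
  2-simplices (4): [v_0,v_2,v_6], [v_0,v_4,v_6], [v_1,v_8,v_9], [v_2,v_3,v_6]

so the chain groups are C_0 ≅ Z^10, C_1 ≅ Z^17, C_2 ≅ Z^4.

The boundary map ∂_1: C_1 → C_0 maps an edge to its endpoints' difference, ∂[p,q] = q − p. For instance
  ∂[v_2,v_3] = [v_3] − [v_2].
This gives a 10×17 integer matrix of rank 9; reducing to Smith normal form yields diagonal entries (1,1,1,1,1,1,1,1,1).

Boundary ∂_2: C_2 → C_1 acts by ∂[p,q,r] = [q,r] − [p,r] + [p,q]. For instance
  ∂[v_2,v_3,v_6] = [v_3,v_6] − [v_2,v_6] + [v_2,v_3],
  ∂[v_0,v_2,v_6] = [v_2,v_6] − [v_0,v_6] + [v_0,v_2].
This gives a 17×4 integer matrix of rank 4; reducing to Smith normal form yields diagonal entries (1,1,1,1).

Computing H_k = (kernel of ∂_k) / (image of ∂_{k+1}):

  H_0: rank C_0 − rank ∂_1 = 10 − 9 = 1, and the invariant factors of ∂_1 are all 1, so H_0 ≅ Z.
  H_1: rank ker ∂_1 − rank ∂_2 = (17 − 9) − 4 = 4, and the invariant factors of ∂_2 are all 1, so H_1 ≅ Z^4.
  H_2: rank ker ∂_2 − rank ∂_3 = (4 − 4) − 0 = 0, and there is no ∂_3, so H_2 ≅ 0.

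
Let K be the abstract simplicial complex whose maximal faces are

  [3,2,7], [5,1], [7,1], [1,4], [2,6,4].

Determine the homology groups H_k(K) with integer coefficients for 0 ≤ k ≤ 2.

H_0 = Z,  H_1 = Z,  H_2 = 0.

Take the total order 1 < 2 < 3 < 4 < 5 < 6 < 7 on the vertex set. Then K (dimension 2) consists of the simplices:

  0-simplices (7): [1], [2], [3], [4], [5], [6], [7]
  1-simplices (9): [1,4], [1,5], [1,7], [2,3], [2,4], [2,6], [2,7], [3,7], [4,6]
  2-simplices (2): [2,3,7], [2,4,6]

giving chain groups C_0 ≅ Z^7, C_1 ≅ Z^9, C_2 ≅ Z^2.

Boundary ∂_1: C_1 → C_0 is given by ∂[p,q] = [q] − [p].
As a 7×9 matrix over Z this has rank 6, with invariant factors (1,1,1,1,1,1).

Boundary ∂_2: C_2 → C_1 sends each 2-simplex [p,q,r] to [q,r] − [p,r] + [p,q]. For instance
  ∂[2,4,6] = [4,6] − [2,6] + [2,4],
  ∂[2,3,7] = [3,7] − [2,7] + [2,3].
As a 9×2 matrix over Z this has rank 2, with invariant factors (1,1).

Now H_k = ker ∂_k / im ∂_{k+1}, so:

  H_0: rank C_0 − rank ∂_1 = 7 − 6 = 1, and the invariant factors of ∂_1 are all 1, so H_0 ≅ Z.
  H_1: rank ker ∂_1 − rank ∂_2 = (9 − 6) − 2 = 1, and the invariant factors of ∂_2 are all 1, so H_1 ≅ Z.
  H_2: rank ker ∂_2 − rank ∂_3 = (2 − 2) − 0 = 0, and there is no ∂_3, so H_2 ≅ 0.

As a check, the Euler characteristic is 7 − 9 + 2 = 0, which agrees with 1 − 1 + 0 = 0.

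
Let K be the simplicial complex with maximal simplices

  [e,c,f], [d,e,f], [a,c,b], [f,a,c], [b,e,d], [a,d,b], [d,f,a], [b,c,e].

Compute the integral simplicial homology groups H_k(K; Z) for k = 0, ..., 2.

K has 6 vertices, 12 edges, 8 triangles.
rank ∂_0 = 0, rank ∂_1 = 5 ⇒ b_0 = 6 − 0 − 5 = 1; all invariant factors of ∂_1 are 1 so no torsion. So H_0 ≅ Z.
rank ∂_1 = 5, rank ∂_2 = 7 ⇒ b_1 = 12 − 5 − 7 = 0; all invariant factors of ∂_2 are 1 so no torsion. So H_1 ≅ 0.
rank ∂_2 = 7, rank ∂_3 = 0 ⇒ b_2 = 8 − 7 − 0 = 1. So H_2 ≅ Z.

H_0 ≅ Z,  H_1 = 0,  H_2 ≅ Z.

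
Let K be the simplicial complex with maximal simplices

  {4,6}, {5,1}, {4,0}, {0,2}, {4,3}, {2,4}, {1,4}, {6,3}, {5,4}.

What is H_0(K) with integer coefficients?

H_0 = Z.

Take the total order 0 < 1 < 2 < 3 < 4 < 5 < 6 on the vertex set. Then K (dimension 1) consists of the simplices:

  0-simplices (7): [0], [1], [2], [3], [4], [5], [6]
  1-simplices (9): [0,2], [0,4], [1,4], [1,5], [2,4], [3,4], [3,6], [4,5], [4,6]

Hence C_0 ≅ Z^7, C_1 ≅ Z^9.

Boundary ∂_1: C_1 → C_0 is given by ∂[p,q] = [q] − [p].
The 7×9 boundary matrix has rank 6 and Smith normal form diag(1,1,1,1,1,1).

From H_k ≅ ker(∂_k) / im(∂_{k+1}) we obtain:

  H_0: rank C_0 − rank ∂_1 = 7 − 6 = 1, and the invariant factors of ∂_1 are all 1, so H_0 = Z.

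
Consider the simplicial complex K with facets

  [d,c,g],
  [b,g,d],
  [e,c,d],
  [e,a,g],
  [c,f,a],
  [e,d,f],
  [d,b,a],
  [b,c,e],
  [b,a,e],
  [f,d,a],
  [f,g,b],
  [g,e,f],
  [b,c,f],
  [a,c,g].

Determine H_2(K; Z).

H_2 ≅ Z.

Fix the vertex order a < b < c < d < e < f < g and write every simplex with vertices in increasing order. Then dim K = 2 and the simplices of K are:

  0-simplices (7): a, b, c, d, e, f, g
  1-simplices (21): ab, ac, ad, ae, af, ag, bc, bd, be, bf, bg, cd, ce, cf, cg, de, df, dg, ef, eg, fg
  2-simplices (14): abd, abe, acf, acg, adf, aeg, bce, bcf, bdg, bfg, cde, cdg, def, efg

so the chain groups are C_0 ≅ Z^7, C_1 ≅ Z^21, C_2 ≅ Z^14.

Boundary ∂_1: C_1 → C_0 sends each edge [p,q] (with p < q) to q − p.
The resulting 7×21 matrix has rank 6, and its Smith normal form has invariant factors (1,1,1,1,1,1).

The boundary map ∂_2: C_2 → C_1 acts by ∂[p,q,r] = [q,r] − [p,r] + [p,q]. For instance
  ∂abe = be − ae + ab,
  ∂adf = df − af + ad.
The resulting 21×14 matrix has rank 13, and its Smith normal form has invariant factors (1,1,1,1,1,1,1,1,1,1,1,1,1).

Computing H_k = (kernel of ∂_k) / (image of ∂_{k+1}):

  H_2: rank ker ∂_2 − rank ∂_3 = (14 − 13) − 0 = 1, and there is no ∂_3, so H_2 ≅ Z.

(K is a triangulation of the torus T^2.)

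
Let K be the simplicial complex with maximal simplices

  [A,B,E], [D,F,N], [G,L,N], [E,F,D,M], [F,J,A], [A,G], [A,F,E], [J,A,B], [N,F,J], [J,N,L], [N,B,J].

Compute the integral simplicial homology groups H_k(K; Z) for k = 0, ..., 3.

Order the vertices as A < B < D < E < F < G < J < L < M < N. Listing each simplex with vertices in this order, K has dimension 3 with simplices:

  0-simplices (10): A, B, D, E, F, G, J, L, M, N
  1-simplices (22): AB, AE, AF, AG, AJ, BE, BJ, BN, DE, DF, DM, DN, EF, EM, FJ, FM, FN, GL, GN, JL, JN, LN
  2-simplices (13): ABE, ABJ, AEF, AFJ, BJN, DEF, DEM, DFM, DFN, EFM, FJN, GLN, JLN
  3-simplices (1): DEFM

so the chain groups are C_0 ≅ Z^10, C_1 ≅ Z^22, C_2 ≅ Z^13, C_3 ≅ Z^1.

∂_1: C_1 → C_0 maps an edge to its endpoints' difference, ∂[p,q] = q − p.
The 10×22 boundary matrix has rank 9 and Smith normal form diag(1,1,1,1,1,1,1,1,1).

Boundary ∂_2: C_2 → C_1 maps a triangle to the signed sum of its edges. For instance
  ∂GLN = LN − GN + GL,
  ∂BJN = JN − BN + BJ.
This gives a 22×13 integer matrix of rank 12; reducing to Smith normal form yields diagonal entries (1,1,1,1,1,1,1,1,1,1,1,1).

The boundary map ∂_3: C_3 → C_2 sends each 3-simplex σ to the alternating sum Σ_i (−1)^i (σ with its i-th vertex removed). For instance
  ∂DEFM = EFM − DFM + DEM − DEF.
The 13×1 boundary matrix has rank 1 and Smith normal form diag(1).

Reading off H_k = ker ∂_k / im ∂_{k+1}:

  H_0: rank C_0 − rank ∂_1 = 10 − 9 = 1, and the invariant factors of ∂_1 are all 1, so H_0 ≅ Z.
  H_1: rank ker ∂_1 − rank ∂_2 = (22 − 9) − 12 = 1, and the invariant factors of ∂_2 are all 1, so H_1 ≅ Z.
  H_2: rank ker ∂_2 − rank ∂_3 = (13 − 12) − 1 = 0, and the invariant factors of ∂_3 are all 1, so H_2 ≅ 0.
  H_3: rank ker ∂_3 − rank ∂_4 = (1 − 1) − 0 = 0, and there is no ∂_4, so H_3 ≅ 0.

As a check, the Euler characteristic is 10 − 22 + 13 − 1 = 0, which agrees with 1 − 1 + 0 − 0 = 0.

H_0 = Z,  H_1 = Z,  H_2 = 0,  H_3 = 0.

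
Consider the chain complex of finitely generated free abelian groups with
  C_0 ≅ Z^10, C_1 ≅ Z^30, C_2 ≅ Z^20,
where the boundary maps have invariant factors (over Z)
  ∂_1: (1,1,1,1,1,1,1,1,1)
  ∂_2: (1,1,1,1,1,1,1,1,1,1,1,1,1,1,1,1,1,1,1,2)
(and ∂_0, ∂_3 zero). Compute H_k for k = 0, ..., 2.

H_0 = Z,  H_1 = Z ⊕ Z/2,  H_2 = 0.

H_0: b_0 = 10 − 0 − 9 = 1; torsion from ∂_1 factors > 1: none. So H_0 = Z.
H_1: b_1 = 30 − 9 − 20 = 1; torsion from ∂_2 factors > 1: [2]. So H_1 = Z ⊕ Z/2.
H_2: b_2 = 20 − 20 − 0 = 0; torsion from ∂_3 factors > 1: none. So H_2 = 0.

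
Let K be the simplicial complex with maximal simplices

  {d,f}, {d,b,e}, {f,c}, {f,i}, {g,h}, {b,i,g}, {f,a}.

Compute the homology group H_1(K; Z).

H_1 ≅ Z.

We work with the vertex ordering a < b < c < d < e < f < g < h < i. The simplices of K, each written with vertices in increasing order, are:

  0-simplices (9): a, b, c, d, e, f, g, h, i
  1-simplices (11): af, bd, be, bg, bi, cf, de, df, fi, gh, gi
  2-simplices (2): bde, bgi

giving chain groups C_0 ≅ Z^9, C_1 ≅ Z^11, C_2 ≅ Z^2.

Boundary ∂_1: C_1 → C_0 is given by ∂[p,q] = [q] − [p]. For instance
  ∂bi = i − b.
As a 9×11 matrix over Z this has rank 8, with invariant factors (1,1,1,1,1,1,1,1).

The boundary map ∂_2: C_2 → C_1 maps a triangle to the signed sum of its edges. For instance
  ∂bde = de − be + bd,
  ∂bgi = gi − bi + bg.
As a 11×2 matrix over Z this has rank 2, with invariant factors (1,1).

Computing H_k = (kernel of ∂_k) / (image of ∂_{k+1}):

  H_1: rank ker ∂_1 − rank ∂_2 = (11 − 8) − 2 = 1, and the invariant factors of ∂_2 are all 1, so H_1 = Z.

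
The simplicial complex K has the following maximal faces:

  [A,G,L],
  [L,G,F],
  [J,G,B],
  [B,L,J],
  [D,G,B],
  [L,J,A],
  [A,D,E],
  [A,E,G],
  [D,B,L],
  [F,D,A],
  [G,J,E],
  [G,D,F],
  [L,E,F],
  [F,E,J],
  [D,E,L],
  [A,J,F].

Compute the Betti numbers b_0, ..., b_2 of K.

b_0 = 1, b_1 = 2, b_2 = 1.

Fix the vertex order A < B < D < E < F < G < J < L and write every simplex with vertices in increasing order. Then dim K = 2 and the simplices of K are:

  0-simplices (8): A, B, D, E, F, G, J, L
  1-simplices (24): AD, AE, AF, AG, AJ, AL, BD, BG, BJ, BL, DE, DF, DG, DL, EF, EG, EJ, EL, FG, FJ, FL, GJ, GL, JL
  2-simplices (16): ADE, ADF, AEG, AFJ, AGL, AJL, BDG, BDL, BGJ, BJL, DEL, DFG, EFJ, EFL, EGJ, FGL

so the chain groups are C_0 ≅ Z^8, C_1 ≅ Z^24, C_2 ≅ Z^16.

The boundary map ∂_1: C_1 → C_0 sends each edge [p,q] (with p < q) to q − p.
The resulting 8×24 matrix has rank 7, and its Smith normal form has invariant factors (1,1,1,1,1,1,1).

The boundary map ∂_2: C_2 → C_1 maps a triangle to the signed sum of its edges. For instance
  ∂AEG = EG − AG + AE,
  ∂AGL = GL − AL + AG.
As a 24×16 matrix over Z this has rank 15, with invariant factors (1,1,1,1,1,1,1,1,1,1,1,1,1,1,1).

From H_k ≅ ker(∂_k) / im(∂_{k+1}) we obtain:

  H_0: rank C_0 − rank ∂_1 = 8 − 7 = 1, and the invariant factors of ∂_1 are all 1, so H_0 ≅ Z.
  H_1: rank ker ∂_1 − rank ∂_2 = (24 − 7) − 15 = 2, and the invariant factors of ∂_2 are all 1, so H_1 ≅ Z^2.
  H_2: rank ker ∂_2 − rank ∂_3 = (16 − 15) − 0 = 1, and there is no ∂_3, so H_2 ≅ Z.

As a check, the Euler characteristic is 8 − 24 + 16 = 0, which agrees with 1 − 2 + 1 = 0.

Hence the Betti numbers are b_0 = 1, b_1 = 2, b_2 = 1.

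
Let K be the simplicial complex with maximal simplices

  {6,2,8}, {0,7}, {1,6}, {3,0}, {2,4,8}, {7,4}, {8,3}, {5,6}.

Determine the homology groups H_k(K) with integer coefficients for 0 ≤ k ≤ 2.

H_0 ≅ Z,  H_1 ≅ Z,  H_2 = 0.

We work with the vertex ordering 0 < 1 < 2 < 3 < 4 < 5 < 6 < 7 < 8. The simplices of K, each written with vertices in increasing order, are:

  0-simplices (9): [0], [1], [2], [3], [4], [5], [6], [7], [8]
  1-simplices (11): [0,3], [0,7], [1,6], [2,4], [2,6], [2,8], [3,8], [4,7], [4,8], [5,6], [6,8]
  2-simplices (2): [2,4,8], [2,6,8]

giving chain groups C_0 ≅ Z^9, C_1 ≅ Z^11, C_2 ≅ Z^2.

∂_1: C_1 → C_0 is given by ∂[p,q] = [q] − [p].
The resulting 9×11 matrix has rank 8, and its Smith normal form has invariant factors (1,1,1,1,1,1,1,1).

The boundary map ∂_2: C_2 → C_1 acts by ∂[p,q,r] = [q,r] − [p,r] + [p,q]. For instance
  ∂[2,6,8] = [6,8] − [2,8] + [2,6],
  ∂[2,4,8] = [4,8] − [2,8] + [2,4].
The resulting 11×2 matrix has rank 2, and its Smith normal form has invariant factors (1,1).

From H_k ≅ ker(∂_k) / im(∂_{k+1}) we obtain:

  H_0: rank C_0 − rank ∂_1 = 9 − 8 = 1, and the invariant factors of ∂_1 are all 1, so H_0 ≅ Z.
  H_1: rank ker ∂_1 − rank ∂_2 = (11 − 8) − 2 = 1, and the invariant factors of ∂_2 are all 1, so H_1 ≅ Z.
  H_2: rank ker ∂_2 − rank ∂_3 = (2 − 2) − 0 = 0, and there is no ∂_3, so H_2 ≅ 0.

As a check, the Euler characteristic is 9 − 11 + 2 = 0, which agrees with 1 − 1 + 0 = 0.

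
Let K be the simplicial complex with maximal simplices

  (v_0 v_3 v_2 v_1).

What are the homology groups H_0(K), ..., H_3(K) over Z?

Fix the vertex order v_0 < v_1 < v_2 < v_3 and write every simplex with vertices in increasing order. Then dim K = 3 and the simplices of K are:

  0-simplices (4): [v_0], [v_1], [v_2], [v_3]
  1-simplices (6): [v_0,v_1], [v_0,v_2], [v_0,v_3], [v_1,v_2], [v_1,v_3], [v_2,v_3]
  2-simplices (4): [v_0,v_1,v_2], [v_0,v_1,v_3], [v_0,v_2,v_3], [v_1,v_2,v_3]
  3-simplices (1): [v_0,v_1,v_2,v_3]

so the chain groups are C_0 ≅ Z^4, C_1 ≅ Z^6, C_2 ≅ Z^4, C_3 ≅ Z^1.

The boundary map ∂_1: C_1 → C_0 maps an edge to its endpoints' difference, ∂[p,q] = q − p. For instance
  ∂[v_2,v_3] = [v_3] − [v_2].
This gives a 4×6 integer matrix of rank 3; reducing to Smith normal form yields diagonal entries (1,1,1).

Boundary ∂_2: C_2 → C_1 maps a triangle to the signed sum of its edges. For instance
  ∂[v_0,v_1,v_2] = [v_1,v_2] − [v_0,v_2] + [v_0,v_1],
  ∂[v_1,v_2,v_3] = [v_2,v_3] − [v_1,v_3] + [v_1,v_2].
The resulting 6×4 matrix has rank 3, and its Smith normal form has invariant factors (1,1,1).

The boundary map ∂_3: C_3 → C_2 sends each 3-simplex σ to the alternating sum Σ_i (−1)^i (σ with its i-th vertex removed). For instance
  ∂[v_0,v_1,v_2,v_3] = [v_1,v_2,v_3] − [v_0,v_2,v_3] + [v_0,v_1,v_3] − [v_0,v_1,v_2].
The 4×1 boundary matrix has rank 1 and Smith normal form diag(1).

From H_k ≅ ker(∂_k) / im(∂_{k+1}) we obtain:

  H_0: rank C_0 − rank ∂_1 = 4 − 3 = 1, and the invariant factors of ∂_1 are all 1, so H_0 ≅ Z.
  H_1: rank ker ∂_1 − rank ∂_2 = (6 − 3) − 3 = 0, and the invariant factors of ∂_2 are all 1, so H_1 ≅ 0.
  H_2: rank ker ∂_2 − rank ∂_3 = (4 − 3) − 1 = 0, and the invariant factors of ∂_3 are all 1, so H_2 ≅ 0.
  H_3: rank ker ∂_3 − rank ∂_4 = (1 − 1) − 0 = 0, and there is no ∂_4, so H_3 ≅ 0.

(K is a triangulation of the 3-simplex.)

H_0 = Z,  H_1 = 0,  H_2 = 0,  H_3 = 0.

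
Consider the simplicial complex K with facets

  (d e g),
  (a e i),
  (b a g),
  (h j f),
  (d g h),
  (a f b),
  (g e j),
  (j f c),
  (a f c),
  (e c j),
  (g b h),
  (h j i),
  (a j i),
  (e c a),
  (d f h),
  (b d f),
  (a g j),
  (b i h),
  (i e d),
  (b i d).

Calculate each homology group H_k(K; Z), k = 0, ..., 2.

H_0 = Z,  H_1 = Z ⊕ Z/2Z,  H_2 = 0.

We work with the vertex ordering a < b < c < d < e < f < g < h < i < j. The simplices of K, each written with vertices in increasing order, are:

  0-simplices (10): a, b, c, d, e, f, g, h, i, j
  1-simplices (30): ab, ac, ae, af, ag, ai, aj, bd, bf, bg, bh, bi, ce, cf, cj, de, df, dg, dh, di, eg, ei, ej, fh, fj, gh, gj, hi, hj, ij
  2-simplices (20): abf, abg, ace, acf, aei, agj, aij, bdf, bdi, bgh, bhi, cej, cfj, deg, dei, dfh, dgh, egj, fhj, hij

Hence C_0 ≅ Z^10, C_1 ≅ Z^30, C_2 ≅ Z^20.

Boundary ∂_1: C_1 → C_0 maps an edge to its endpoints' difference, ∂[p,q] = q − p. For instance
  ∂ij = j − i.
This gives a 10×30 integer matrix of rank 9; reducing to Smith normal form yields diagonal entries (1,1,1,1,1,1,1,1,1).

∂_2: C_2 → C_1 maps a triangle to the signed sum of its edges. For instance
  ∂cej = ej − cj + ce,
  ∂fhj = hj − fj + fh.
The resulting 30×20 matrix has rank 20, and its Smith normal form has invariant factors (1,1,1,1,1,1,1,1,1,1,1,1,1,1,1,1,1,1,1,2).

Reading off H_k = ker ∂_k / im ∂_{k+1}:

  H_0: rank C_0 − rank ∂_1 = 10 − 9 = 1, and the invariant factors of ∂_1 are all 1, so H_0 = Z.
  H_1: rank ker ∂_1 − rank ∂_2 = (30 − 9) − 20 = 1, and ∂_2 has invariant factor 2 > 1, so H_1 = Z ⊕ Z/2Z.
  H_2: rank ker ∂_2 − rank ∂_3 = (20 − 20) − 0 = 0, and there is no ∂_3, so H_2 = 0.

As a check, the Euler characteristic is 10 − 30 + 20 = 0, which agrees with 1 − 1 + 0 = 0.
(K is a triangulation of the Klein bottle.)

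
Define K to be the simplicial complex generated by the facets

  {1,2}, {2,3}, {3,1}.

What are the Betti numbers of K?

Fix the vertex order 1 < 2 < 3 and write every simplex with vertices in increasing order. Then dim K = 1 and the simplices of K are:

  0-simplices (3): [1], [2], [3]
  1-simplices (3): [1,2], [1,3], [2,3]

giving chain groups C_0 ≅ Z^3, C_1 ≅ Z^3.

∂_1: C_1 → C_0 is given by ∂[p,q] = [q] − [p]. For instance
  ∂[1,2] = [2] − [1].
The 3×3 boundary matrix has rank 2 and Smith normal form diag(1,1).

Now H_k = ker ∂_k / im ∂_{k+1}, so:

  H_0: rank C_0 − rank ∂_1 = 3 − 2 = 1, and the invariant factors of ∂_1 are all 1, so H_0 ≅ Z.
  H_1: rank ker ∂_1 − rank ∂_2 = (3 − 2) − 0 = 1, and there is no ∂_2, so H_1 ≅ Z.

Hence the Betti numbers are b_0 = 1, b_1 = 1.

b_0 = 1, b_1 = 1.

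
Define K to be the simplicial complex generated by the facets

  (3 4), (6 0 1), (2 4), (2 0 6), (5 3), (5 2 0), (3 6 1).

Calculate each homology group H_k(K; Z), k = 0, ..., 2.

Fix the vertex order 0 < 1 < 2 < 3 < 4 < 5 < 6 and write every simplex with vertices in increasing order. Then dim K = 2 and the simplices of K are:

  0-simplices (7): [0], [1], [2], [3], [4], [5], [6]
  1-simplices (12): [0,1], [0,2], [0,5], [0,6], [1,3], [1,6], [2,4], [2,5], [2,6], [3,4], [3,5], [3,6]
  2-simplices (4): [0,1,6], [0,2,5], [0,2,6], [1,3,6]

giving chain groups C_0 ≅ Z^7, C_1 ≅ Z^12, C_2 ≅ Z^4.

The boundary map ∂_1: C_1 → C_0 is given by ∂[p,q] = [q] − [p]. For instance
  ∂[3,5] = [5] − [3].
This gives a 7×12 integer matrix of rank 6; reducing to Smith normal form yields diagonal entries (1,1,1,1,1,1).

Boundary ∂_2: C_2 → C_1 maps a triangle to the signed sum of its edges. For instance
  ∂[0,2,5] = [2,5] − [0,5] + [0,2],
  ∂[1,3,6] = [3,6] − [1,6] + [1,3].
As a 12×4 matrix over Z this has rank 4, with invariant factors (1,1,1,1).

Now H_k = ker ∂_k / im ∂_{k+1}, so:

  H_0: rank C_0 − rank ∂_1 = 7 − 6 = 1, and the invariant factors of ∂_1 are all 1, so H_0 = Z.
  H_1: rank ker ∂_1 − rank ∂_2 = (12 − 6) − 4 = 2, and the invariant factors of ∂_2 are all 1, so H_1 = Z^2.
  H_2: rank ker ∂_2 − rank ∂_3 = (4 − 4) − 0 = 0, and there is no ∂_3, so H_2 = 0.

H_0 ≅ Z,  H_1 ≅ Z^2,  H_2 = 0.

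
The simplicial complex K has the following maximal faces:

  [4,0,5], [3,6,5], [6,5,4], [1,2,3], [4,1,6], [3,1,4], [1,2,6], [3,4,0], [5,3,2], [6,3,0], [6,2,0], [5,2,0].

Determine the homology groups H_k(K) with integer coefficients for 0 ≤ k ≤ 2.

H_0 = Z,  H_1 = Z/2,  H_2 = 0.

Order the vertices as 0 < 1 < 2 < 3 < 4 < 5 < 6. Listing each simplex with vertices in this order, K has dimension 2 with simplices:

  0-simplices (7): [0], [1], [2], [3], [4], [5], [6]
  1-simplices (18): [0,2], [0,3], [0,4], [0,5], [0,6], [1,2], [1,3], [1,4], [1,6], [2,3], [2,5], [2,6], [3,4], [3,5], [3,6], [4,5], [4,6], [5,6]
  2-simplices (12): [0,2,5], [0,2,6], [0,3,4], [0,3,6], [0,4,5], [1,2,3], [1,2,6], [1,3,4], [1,4,6], [2,3,5], [3,5,6], [4,5,6]

so the chain groups are C_0 ≅ Z^7, C_1 ≅ Z^18, C_2 ≅ Z^12.

∂_1: C_1 → C_0 is given by ∂[p,q] = [q] − [p]. For instance
  ∂[3,5] = [5] − [3].
The 7×18 boundary matrix has rank 6 and Smith normal form diag(1,1,1,1,1,1).

The boundary map ∂_2: C_2 → C_1 sends each 2-simplex [p,q,r] to [q,r] − [p,r] + [p,q]. For instance
  ∂[0,2,6] = [2,6] − [0,6] + [0,2],
  ∂[1,3,4] = [3,4] − [1,4] + [1,3].
As a 18×12 matrix over Z this has rank 12, with invariant factors (1,1,1,1,1,1,1,1,1,1,1,2).

Computing H_k = (kernel of ∂_k) / (image of ∂_{k+1}):

  H_0: rank C_0 − rank ∂_1 = 7 − 6 = 1, and the invariant factors of ∂_1 are all 1, so H_0 = Z.
  H_1: rank ker ∂_1 − rank ∂_2 = (18 − 6) − 12 = 0, and ∂_2 has invariant factor 2 > 1, so H_1 = Z/2.
  H_2: rank ker ∂_2 − rank ∂_3 = (12 − 12) − 0 = 0, and there is no ∂_3, so H_2 = 0.

As a check, the Euler characteristic is 7 − 18 + 12 = 1, which agrees with 1 − 0 + 0 = 1.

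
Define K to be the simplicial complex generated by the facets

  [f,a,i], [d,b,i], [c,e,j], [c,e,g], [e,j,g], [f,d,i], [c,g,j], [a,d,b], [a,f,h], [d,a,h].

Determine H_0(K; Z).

H_0 ≅ Z^2.

Order the vertices as a < b < c < d < e < f < g < h < i < j. Listing each simplex with vertices in this order, K has dimension 2 with simplices:

  0-simplices (10): a, b, c, d, e, f, g, h, i, j
  1-simplices (18): ab, ad, af, ah, ai, bd, bi, ce, cg, cj, df, dh, di, eg, ej, fh, fi, gj
  2-simplices (10): abd, adh, afh, afi, bdi, ceg, cej, cgj, dfi, egj

Hence C_0 ≅ Z^10, C_1 ≅ Z^18, C_2 ≅ Z^10.

∂_1: C_1 → C_0 is given by ∂[p,q] = [q] − [p]. For instance
  ∂gj = j − g.
The resulting 10×18 matrix has rank 8, and its Smith normal form has invariant factors (1,1,1,1,1,1,1,1).

∂_2: C_2 → C_1 sends each 2-simplex [p,q,r] to [q,r] − [p,r] + [p,q]. For instance
  ∂afh = fh − ah + af,
  ∂ceg = eg − cg + ce.
The resulting 18×10 matrix has rank 9, and its Smith normal form has invariant factors (1,1,1,1,1,1,1,1,1).

Computing H_k = (kernel of ∂_k) / (image of ∂_{k+1}):

  H_0: rank C_0 − rank ∂_1 = 10 − 8 = 2, and the invariant factors of ∂_1 are all 1, so H_0 ≅ Z^2.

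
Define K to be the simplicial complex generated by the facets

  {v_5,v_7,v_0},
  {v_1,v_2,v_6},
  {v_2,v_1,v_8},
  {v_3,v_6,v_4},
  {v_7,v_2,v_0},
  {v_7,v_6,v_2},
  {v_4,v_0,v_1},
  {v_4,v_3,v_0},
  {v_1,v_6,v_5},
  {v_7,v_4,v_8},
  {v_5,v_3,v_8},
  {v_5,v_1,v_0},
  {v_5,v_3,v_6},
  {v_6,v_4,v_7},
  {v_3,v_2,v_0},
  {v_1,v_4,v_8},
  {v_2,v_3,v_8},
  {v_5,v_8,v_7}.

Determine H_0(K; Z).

K has 9 vertices, 27 edges, 18 triangles.
rank ∂_0 = 0, rank ∂_1 = 8 ⇒ b_0 = 9 − 0 − 8 = 1; all invariant factors of ∂_1 are 1 so no torsion. So H_0 ≅ Z.

H_0 = Z.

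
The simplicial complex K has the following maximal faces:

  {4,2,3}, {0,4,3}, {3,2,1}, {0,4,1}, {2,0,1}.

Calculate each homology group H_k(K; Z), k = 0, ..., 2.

H_0 = Z,  H_1 = Z,  H_2 = 0.

Take the total order 0 < 1 < 2 < 3 < 4 on the vertex set. Then K (dimension 2) consists of the simplices:

  0-simplices (5): [0], [1], [2], [3], [4]
  1-simplices (10): [0,1], [0,2], [0,3], [0,4], [1,2], [1,3], [1,4], [2,3], [2,4], [3,4]
  2-simplices (5): [0,1,2], [0,1,4], [0,3,4], [1,2,3], [2,3,4]

giving chain groups C_0 ≅ Z^5, C_1 ≅ Z^10, C_2 ≅ Z^5.

The boundary map ∂_1: C_1 → C_0 sends each edge [p,q] (with p < q) to q − p. For instance
  ∂[2,4] = [4] − [2].
As a 5×10 matrix over Z this has rank 4, with invariant factors (1,1,1,1).

∂_2: C_2 → C_1 acts by ∂[p,q,r] = [q,r] − [p,r] + [p,q]. For instance
  ∂[0,1,4] = [1,4] − [0,4] + [0,1],
  ∂[0,3,4] = [3,4] − [0,4] + [0,3].
The resulting 10×5 matrix has rank 5, and its Smith normal form has invariant factors (1,1,1,1,1).

Reading off H_k = ker ∂_k / im ∂_{k+1}:

  H_0: rank C_0 − rank ∂_1 = 5 − 4 = 1, and the invariant factors of ∂_1 are all 1, so H_0 = Z.
  H_1: rank ker ∂_1 − rank ∂_2 = (10 − 4) − 5 = 1, and the invariant factors of ∂_2 are all 1, so H_1 = Z.
  H_2: rank ker ∂_2 − rank ∂_3 = (5 − 5) − 0 = 0, and there is no ∂_3, so H_2 = 0.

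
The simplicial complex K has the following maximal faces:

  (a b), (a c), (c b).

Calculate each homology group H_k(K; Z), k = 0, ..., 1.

H_0 ≅ Z,  H_1 ≅ Z.

Order the vertices as a < b < c. Listing each simplex with vertices in this order, K has dimension 1 with simplices:

  0-simplices (3): a, b, c
  1-simplices (3): ab, ac, bc

Hence C_0 ≅ Z^3, C_1 ≅ Z^3.

∂_1: C_1 → C_0 sends each edge [p,q] (with p < q) to q − p. For instance
  ∂bc = c − b.
As a 3×3 matrix over Z this has rank 2, with invariant factors (1,1).

Now H_k = ker ∂_k / im ∂_{k+1}, so:

  H_0: rank C_0 − rank ∂_1 = 3 − 2 = 1, and the invariant factors of ∂_1 are all 1, so H_0 = Z.
  H_1: rank ker ∂_1 − rank ∂_2 = (3 − 2) − 0 = 1, and there is no ∂_2, so H_1 = Z.

As a check, the Euler characteristic is 3 − 3 = 0, which agrees with 1 − 1 = 0.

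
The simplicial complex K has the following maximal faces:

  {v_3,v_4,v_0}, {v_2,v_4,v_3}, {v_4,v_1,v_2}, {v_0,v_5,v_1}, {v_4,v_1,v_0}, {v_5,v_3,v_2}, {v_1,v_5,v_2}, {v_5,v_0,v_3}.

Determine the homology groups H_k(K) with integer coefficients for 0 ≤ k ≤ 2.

H_0 = Z,  H_1 = 0,  H_2 = Z.

Take the total order v_0 < v_1 < v_2 < v_3 < v_4 < v_5 on the vertex set. Then K (dimension 2) consists of the simplices:

  0-simplices (6): [v_0], [v_1], [v_2], [v_3], [v_4], [v_5]
  1-simplices (12): [v_0,v_1], [v_0,v_3], [v_0,v_4], [v_0,v_5], [v_1,v_2], [v_1,v_4], [v_1,v_5], [v_2,v_3], [v_2,v_4], [v_2,v_5], [v_3,v_4], [v_3,v_5]
  2-simplices (8): [v_0,v_1,v_4], [v_0,v_1,v_5], [v_0,v_3,v_4], [v_0,v_3,v_5], [v_1,v_2,v_4], [v_1,v_2,v_5], [v_2,v_3,v_4], [v_2,v_3,v_5]

so the chain groups are C_0 ≅ Z^6, C_1 ≅ Z^12, C_2 ≅ Z^8.

The boundary map ∂_1: C_1 → C_0 maps an edge to its endpoints' difference, ∂[p,q] = q − p. For instance
  ∂[v_1,v_4] = [v_4] − [v_1].
The 6×12 boundary matrix has rank 5 and Smith normal form diag(1,1,1,1,1).

Boundary ∂_2: C_2 → C_1 acts by ∂[p,q,r] = [q,r] − [p,r] + [p,q]. For instance
  ∂[v_1,v_2,v_5] = [v_2,v_5] − [v_1,v_5] + [v_1,v_2],
  ∂[v_2,v_3,v_5] = [v_3,v_5] − [v_2,v_5] + [v_2,v_3].
This gives a 12×8 integer matrix of rank 7; reducing to Smith normal form yields diagonal entries (1,1,1,1,1,1,1).

Computing H_k = (kernel of ∂_k) / (image of ∂_{k+1}):

  H_0: rank C_0 − rank ∂_1 = 6 − 5 = 1, and the invariant factors of ∂_1 are all 1, so H_0 = Z.
  H_1: rank ker ∂_1 − rank ∂_2 = (12 − 5) − 7 = 0, and the invariant factors of ∂_2 are all 1, so H_1 = 0.
  H_2: rank ker ∂_2 − rank ∂_3 = (8 − 7) − 0 = 1, and there is no ∂_3, so H_2 = Z.

As a check, the Euler characteristic is 6 − 12 + 8 = 2, which agrees with 1 − 0 + 1 = 2.
(K is a triangulation of the 2-sphere S^2.)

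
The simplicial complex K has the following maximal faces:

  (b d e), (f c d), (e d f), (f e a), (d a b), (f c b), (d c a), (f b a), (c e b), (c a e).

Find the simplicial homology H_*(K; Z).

H_0 = Z,  H_1 = Z/2,  H_2 = 0.

We work with the vertex ordering a < b < c < d < e < f. The simplices of K, each written with vertices in increasing order, are:

  0-simplices (6): a, b, c, d, e, f
  1-simplices (15): ab, ac, ad, ae, af, bc, bd, be, bf, cd, ce, cf, de, df, ef
  2-simplices (10): abd, abf, acd, ace, aef, bce, bcf, bde, cdf, def

Hence C_0 ≅ Z^6, C_1 ≅ Z^15, C_2 ≅ Z^10.

Boundary ∂_1: C_1 → C_0 maps an edge to its endpoints' difference, ∂[p,q] = q − p.
As a 6×15 matrix over Z this has rank 5, with invariant factors (1,1,1,1,1).

Boundary ∂_2: C_2 → C_1 sends each 2-simplex [p,q,r] to [q,r] − [p,r] + [p,q]. For instance
  ∂bcf = cf − bf + bc,
  ∂aef = ef − af + ae.
As a 15×10 matrix over Z this has rank 10, with invariant factors (1,1,1,1,1,1,1,1,1,2).

Computing H_k = (kernel of ∂_k) / (image of ∂_{k+1}):

  H_0: rank C_0 − rank ∂_1 = 6 − 5 = 1, and the invariant factors of ∂_1 are all 1, so H_0 ≅ Z.
  H_1: rank ker ∂_1 − rank ∂_2 = (15 − 5) − 10 = 0, and ∂_2 has invariant factor 2 > 1, so H_1 ≅ Z/2.
  H_2: rank ker ∂_2 − rank ∂_3 = (10 − 10) − 0 = 0, and there is no ∂_3, so H_2 ≅ 0.

(K is a triangulation of the real projective plane RP^2.)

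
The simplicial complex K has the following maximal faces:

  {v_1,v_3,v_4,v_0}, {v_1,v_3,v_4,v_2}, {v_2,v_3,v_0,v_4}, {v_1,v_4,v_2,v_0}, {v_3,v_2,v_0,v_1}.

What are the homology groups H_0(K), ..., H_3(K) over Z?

H_0 ≅ Z,  H_1 = 0,  H_2 = 0,  H_3 ≅ Z.

Take the total order v_0 < v_1 < v_2 < v_3 < v_4 on the vertex set. Then K (dimension 3) consists of the simplices:

  0-simplices (5): [v_0], [v_1], [v_2], [v_3], [v_4]
  1-simplices (10): [v_0,v_1], [v_0,v_2], [v_0,v_3], [v_0,v_4], [v_1,v_2], [v_1,v_3], [v_1,v_4], [v_2,v_3], [v_2,v_4], [v_3,v_4]
  2-simplices (10): [v_0,v_1,v_2], [v_0,v_1,v_3], [v_0,v_1,v_4], [v_0,v_2,v_3], [v_0,v_2,v_4], [v_0,v_3,v_4], [v_1,v_2,v_3], [v_1,v_2,v_4], [v_1,v_3,v_4], [v_2,v_3,v_4]
  3-simplices (5): [v_0,v_1,v_2,v_3], [v_0,v_1,v_2,v_4], [v_0,v_1,v_3,v_4], [v_0,v_2,v_3,v_4], [v_1,v_2,v_3,v_4]

Hence C_0 ≅ Z^5, C_1 ≅ Z^10, C_2 ≅ Z^10, C_3 ≅ Z^5.

Boundary ∂_1: C_1 → C_0 maps an edge to its endpoints' difference, ∂[p,q] = q − p. For instance
  ∂[v_1,v_3] = [v_3] − [v_1].
The resulting 5×10 matrix has rank 4, and its Smith normal form has invariant factors (1,1,1,1).

Boundary ∂_2: C_2 → C_1 acts by ∂[p,q,r] = [q,r] − [p,r] + [p,q]. For instance
  ∂[v_1,v_3,v_4] = [v_3,v_4] − [v_1,v_4] + [v_1,v_3],
  ∂[v_0,v_1,v_3] = [v_1,v_3] − [v_0,v_3] + [v_0,v_1].
The 10×10 boundary matrix has rank 6 and Smith normal form diag(1,1,1,1,1,1).

The boundary map ∂_3: C_3 → C_2 sends each 3-simplex σ to the alternating sum Σ_i (−1)^i (σ with its i-th vertex removed). For instance
  ∂[v_1,v_2,v_3,v_4] = [v_2,v_3,v_4] − [v_1,v_3,v_4] + [v_1,v_2,v_4] − [v_1,v_2,v_3],
  ∂[v_0,v_1,v_2,v_3] = [v_1,v_2,v_3] − [v_0,v_2,v_3] + [v_0,v_1,v_3] − [v_0,v_1,v_2].
As a 10×5 matrix over Z this has rank 4, with invariant factors (1,1,1,1).

Computing H_k = (kernel of ∂_k) / (image of ∂_{k+1}):

  H_0: rank C_0 − rank ∂_1 = 5 − 4 = 1, and the invariant factors of ∂_1 are all 1, so H_0 = Z.
  H_1: rank ker ∂_1 − rank ∂_2 = (10 − 4) − 6 = 0, and the invariant factors of ∂_2 are all 1, so H_1 = 0.
  H_2: rank ker ∂_2 − rank ∂_3 = (10 − 6) − 4 = 0, and the invariant factors of ∂_3 are all 1, so H_2 = 0.
  H_3: rank ker ∂_3 − rank ∂_4 = (5 − 4) − 0 = 1, and there is no ∂_4, so H_3 = Z.

As a check, the Euler characteristic is 5 − 10 + 10 − 5 = 0, which agrees with 1 − 0 + 0 − 1 = 0.
(K is a triangulation of the 3-sphere S^3.)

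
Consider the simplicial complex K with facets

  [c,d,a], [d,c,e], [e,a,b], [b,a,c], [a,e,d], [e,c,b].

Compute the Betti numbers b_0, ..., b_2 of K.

b_0 = 1, b_1 = 0, b_2 = 1.

Fix the vertex order a < b < c < d < e and write every simplex with vertices in increasing order. Then dim K = 2 and the simplices of K are:

  0-simplices (5): a, b, c, d, e
  1-simplices (9): ab, ac, ad, ae, bc, be, cd, ce, de
  2-simplices (6): abc, abe, acd, ade, bce, cde

giving chain groups C_0 ≅ Z^5, C_1 ≅ Z^9, C_2 ≅ Z^6.

∂_1: C_1 → C_0 maps an edge to its endpoints' difference, ∂[p,q] = q − p.
This gives a 5×9 integer matrix of rank 4; reducing to Smith normal form yields diagonal entries (1,1,1,1).

Boundary ∂_2: C_2 → C_1 sends each 2-simplex [p,q,r] to [q,r] − [p,r] + [p,q]. For instance
  ∂ade = de − ae + ad,
  ∂cde = de − ce + cd.
As a 9×6 matrix over Z this has rank 5, with invariant factors (1,1,1,1,1).

From H_k ≅ ker(∂_k) / im(∂_{k+1}) we obtain:

  H_0: rank C_0 − rank ∂_1 = 5 − 4 = 1, and the invariant factors of ∂_1 are all 1, so H_0 ≅ Z.
  H_1: rank ker ∂_1 − rank ∂_2 = (9 − 4) − 5 = 0, and the invariant factors of ∂_2 are all 1, so H_1 ≅ 0.
  H_2: rank ker ∂_2 − rank ∂_3 = (6 − 5) − 0 = 1, and there is no ∂_3, so H_2 ≅ Z.

Hence the Betti numbers are b_0 = 1, b_1 = 0, b_2 = 1.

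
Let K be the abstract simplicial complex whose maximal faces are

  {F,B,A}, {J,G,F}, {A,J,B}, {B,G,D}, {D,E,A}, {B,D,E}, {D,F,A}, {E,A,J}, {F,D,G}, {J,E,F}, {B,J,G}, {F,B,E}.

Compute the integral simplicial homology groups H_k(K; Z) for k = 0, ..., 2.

H_0 = Z,  H_1 = Z_2,  H_2 = 0.

Fix the vertex order A < B < D < E < F < G < J and write every simplex with vertices in increasing order. Then dim K = 2 and the simplices of K are:

  0-simplices (7): A, B, D, E, F, G, J
  1-simplices (18): AB, AD, AE, AF, AJ, BD, BE, BF, BG, BJ, DE, DF, DG, EF, EJ, FG, FJ, GJ
  2-simplices (12): ABF, ABJ, ADE, ADF, AEJ, BDE, BDG, BEF, BGJ, DFG, EFJ, FGJ

Hence C_0 ≅ Z^7, C_1 ≅ Z^18, C_2 ≅ Z^12.

Boundary ∂_1: C_1 → C_0 maps an edge to its endpoints' difference, ∂[p,q] = q − p.
The 7×18 boundary matrix has rank 6 and Smith normal form diag(1,1,1,1,1,1).

The boundary map ∂_2: C_2 → C_1 acts by ∂[p,q,r] = [q,r] − [p,r] + [p,q]. For instance
  ∂BEF = EF − BF + BE,
  ∂ADF = DF − AF + AD.
This gives a 18×12 integer matrix of rank 12; reducing to Smith normal form yields diagonal entries (1,1,1,1,1,1,1,1,1,1,1,2).

Reading off H_k = ker ∂_k / im ∂_{k+1}:

  H_0: rank C_0 − rank ∂_1 = 7 − 6 = 1, and the invariant factors of ∂_1 are all 1, so H_0 ≅ Z.
  H_1: rank ker ∂_1 − rank ∂_2 = (18 − 6) − 12 = 0, and ∂_2 has invariant factor 2 > 1, so H_1 ≅ Z_2.
  H_2: rank ker ∂_2 − rank ∂_3 = (12 − 12) − 0 = 0, and there is no ∂_3, so H_2 ≅ 0.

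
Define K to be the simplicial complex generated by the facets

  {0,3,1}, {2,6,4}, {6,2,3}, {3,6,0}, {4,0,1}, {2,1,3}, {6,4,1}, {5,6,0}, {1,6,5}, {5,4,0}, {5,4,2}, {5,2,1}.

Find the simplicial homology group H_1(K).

Take the total order 0 < 1 < 2 < 3 < 4 < 5 < 6 on the vertex set. Then K (dimension 2) consists of the simplices:

  0-simplices (7): [0], [1], [2], [3], [4], [5], [6]
  1-simplices (18): [0,1], [0,3], [0,4], [0,5], [0,6], [1,2], [1,3], [1,4], [1,5], [1,6], [2,3], [2,4], [2,5], [2,6], [3,6], [4,5], [4,6], [5,6]
  2-simplices (12): [0,1,3], [0,1,4], [0,3,6], [0,4,5], [0,5,6], [1,2,3], [1,2,5], [1,4,6], [1,5,6], [2,3,6], [2,4,5], [2,4,6]

so the chain groups are C_0 ≅ Z^7, C_1 ≅ Z^18, C_2 ≅ Z^12.

The boundary map ∂_1: C_1 → C_0 maps an edge to its endpoints' difference, ∂[p,q] = q − p.
This gives a 7×18 integer matrix of rank 6; reducing to Smith normal form yields diagonal entries (1,1,1,1,1,1).

∂_2: C_2 → C_1 maps a triangle to the signed sum of its edges. For instance
  ∂[0,5,6] = [5,6] − [0,6] + [0,5],
  ∂[0,1,4] = [1,4] − [0,4] + [0,1].
This gives a 18×12 integer matrix of rank 12; reducing to Smith normal form yields diagonal entries (1,1,1,1,1,1,1,1,1,1,1,2).

From H_k ≅ ker(∂_k) / im(∂_{k+1}) we obtain:

  H_1: rank ker ∂_1 − rank ∂_2 = (18 − 6) − 12 = 0, and ∂_2 has invariant factor 2 > 1, so H_1 = Z/2.

H_1 = Z/2.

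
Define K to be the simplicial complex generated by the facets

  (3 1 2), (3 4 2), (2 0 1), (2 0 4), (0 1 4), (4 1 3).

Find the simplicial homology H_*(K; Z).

Take the total order 0 < 1 < 2 < 3 < 4 on the vertex set. Then K (dimension 2) consists of the simplices:

  0-simplices (5): [0], [1], [2], [3], [4]
  1-simplices (9): [0,1], [0,2], [0,4], [1,2], [1,3], [1,4], [2,3], [2,4], [3,4]
  2-simplices (6): [0,1,2], [0,1,4], [0,2,4], [1,2,3], [1,3,4], [2,3,4]

Hence C_0 ≅ Z^5, C_1 ≅ Z^9, C_2 ≅ Z^6.

∂_1: C_1 → C_0 maps an edge to its endpoints' difference, ∂[p,q] = q − p. For instance
  ∂[1,4] = [4] − [1].
As a 5×9 matrix over Z this has rank 4, with invariant factors (1,1,1,1).

∂_2: C_2 → C_1 maps a triangle to the signed sum of its edges. For instance
  ∂[0,2,4] = [2,4] − [0,4] + [0,2],
  ∂[1,3,4] = [3,4] − [1,4] + [1,3].
As a 9×6 matrix over Z this has rank 5, with invariant factors (1,1,1,1,1).

Computing H_k = (kernel of ∂_k) / (image of ∂_{k+1}):

  H_0: rank C_0 − rank ∂_1 = 5 − 4 = 1, and the invariant factors of ∂_1 are all 1, so H_0 = Z.
  H_1: rank ker ∂_1 − rank ∂_2 = (9 − 4) − 5 = 0, and the invariant factors of ∂_2 are all 1, so H_1 = 0.
  H_2: rank ker ∂_2 − rank ∂_3 = (6 − 5) − 0 = 1, and there is no ∂_3, so H_2 = Z.

H_0 ≅ Z,  H_1 = 0,  H_2 ≅ Z.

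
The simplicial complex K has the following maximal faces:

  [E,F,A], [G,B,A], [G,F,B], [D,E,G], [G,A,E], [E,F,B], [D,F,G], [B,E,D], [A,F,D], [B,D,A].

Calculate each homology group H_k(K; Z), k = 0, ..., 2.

H_0 = Z,  H_1 = Z/2Z,  H_2 = 0.

Fix the vertex order A < B < D < E < F < G and write every simplex with vertices in increasing order. Then dim K = 2 and the simplices of K are:

  0-simplices (6): A, B, D, E, F, G
  1-simplices (15): AB, AD, AE, AF, AG, BD, BE, BF, BG, DE, DF, DG, EF, EG, FG
  2-simplices (10): ABD, ABG, ADF, AEF, AEG, BDE, BEF, BFG, DEG, DFG

giving chain groups C_0 ≅ Z^6, C_1 ≅ Z^15, C_2 ≅ Z^10.

Boundary ∂_1: C_1 → C_0 sends each edge [p,q] (with p < q) to q − p. For instance
  ∂BF = F − B.
The 6×15 boundary matrix has rank 5 and Smith normal form diag(1,1,1,1,1).

The boundary map ∂_2: C_2 → C_1 maps a triangle to the signed sum of its edges. For instance
  ∂ABD = BD − AD + AB,
  ∂ABG = BG − AG + AB.
As a 15×10 matrix over Z this has rank 10, with invariant factors (1,1,1,1,1,1,1,1,1,2).

Computing H_k = (kernel of ∂_k) / (image of ∂_{k+1}):

  H_0: rank C_0 − rank ∂_1 = 6 − 5 = 1, and the invariant factors of ∂_1 are all 1, so H_0 = Z.
  H_1: rank ker ∂_1 − rank ∂_2 = (15 − 5) − 10 = 0, and ∂_2 has invariant factor 2 > 1, so H_1 = Z/2Z.
  H_2: rank ker ∂_2 − rank ∂_3 = (10 − 10) − 0 = 0, and there is no ∂_3, so H_2 = 0.

As a check, the Euler characteristic is 6 − 15 + 10 = 1, which agrees with 1 − 0 + 0 = 1.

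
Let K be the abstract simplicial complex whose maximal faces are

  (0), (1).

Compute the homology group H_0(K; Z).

Order the vertices as 0 < 1. Listing each simplex with vertices in this order, K has dimension 0 with simplices:

  0-simplices (2): [0], [1]

Hence C_0 ≅ Z^2.

Now H_k = ker ∂_k / im ∂_{k+1}, so:

  H_0: rank C_0 − rank ∂_1 = 2 − 0 = 2, and there is no ∂_1, so H_0 ≅ Z^2.

H_0 ≅ Z^2.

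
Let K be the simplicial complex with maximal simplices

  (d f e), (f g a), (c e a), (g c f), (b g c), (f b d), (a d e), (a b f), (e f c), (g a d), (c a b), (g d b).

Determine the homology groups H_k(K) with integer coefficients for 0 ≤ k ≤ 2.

K has 7 vertices, 18 edges, 12 triangles.
rank ∂_0 = 0, rank ∂_1 = 6 ⇒ b_0 = 7 − 0 − 6 = 1; all invariant factors of ∂_1 are 1 so no torsion. So H_0 ≅ Z.
rank ∂_1 = 6, rank ∂_2 = 12 ⇒ b_1 = 18 − 6 − 12 = 0; ∂_2 has invariant factor(s) [2] giving torsion. So H_1 ≅ Z/2.
rank ∂_2 = 12, rank ∂_3 = 0 ⇒ b_2 = 12 − 12 − 0 = 0. So H_2 ≅ 0.

H_0 ≅ Z,  H_1 ≅ Z/2,  H_2 = 0.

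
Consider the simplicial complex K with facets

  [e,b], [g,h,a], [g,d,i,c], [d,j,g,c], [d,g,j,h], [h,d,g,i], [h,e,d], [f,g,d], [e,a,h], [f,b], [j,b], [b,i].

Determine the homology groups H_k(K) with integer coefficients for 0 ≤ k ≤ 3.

H_0 ≅ Z,  H_1 ≅ Z^3,  H_2 = 0,  H_3 = 0.

We work with the vertex ordering a < b < c < d < e < f < g < h < i < j. The simplices of K, each written with vertices in increasing order, are:

  0-simplices (10): a, b, c, d, e, f, g, h, i, j
  1-simplices (24): ae, ag, ah, be, bf, bi, bj, cd, cg, ci, cj, de, df, dg, dh, di, dj, eh, fg, gh, gi, gj, hi, hj
  2-simplices (16): aeh, agh, cdg, cdi, cdj, cgi, cgj, deh, dfg, dgh, dgi, dgj, dhi, dhj, ghi, ghj
  3-simplices (4): cdgi, cdgj, dghi, dghj

Hence C_0 ≅ Z^10, C_1 ≅ Z^24, C_2 ≅ Z^16, C_3 ≅ Z^4.

Boundary ∂_1: C_1 → C_0 sends each edge [p,q] (with p < q) to q − p.
This gives a 10×24 integer matrix of rank 9; reducing to Smith normal form yields diagonal entries (1,1,1,1,1,1,1,1,1).

Boundary ∂_2: C_2 → C_1 acts by ∂[p,q,r] = [q,r] − [p,r] + [p,q]. For instance
  ∂cgi = gi − ci + cg,
  ∂deh = eh − dh + de.
The resulting 24×16 matrix has rank 12, and its Smith normal form has invariant factors (1,1,1,1,1,1,1,1,1,1,1,1).

The boundary map ∂_3: C_3 → C_2 sends each 3-simplex σ to the alternating sum Σ_i (−1)^i (σ with its i-th vertex removed). For instance
  ∂cdgj = dgj − cgj + cdj − cdg,
  ∂dghi = ghi − dhi + dgi − dgh.
This gives a 16×4 integer matrix of rank 4; reducing to Smith normal form yields diagonal entries (1,1,1,1).

Reading off H_k = ker ∂_k / im ∂_{k+1}:

  H_0: rank C_0 − rank ∂_1 = 10 − 9 = 1, and the invariant factors of ∂_1 are all 1, so H_0 ≅ Z.
  H_1: rank ker ∂_1 − rank ∂_2 = (24 − 9) − 12 = 3, and the invariant factors of ∂_2 are all 1, so H_1 ≅ Z^3.
  H_2: rank ker ∂_2 − rank ∂_3 = (16 − 12) − 4 = 0, and the invariant factors of ∂_3 are all 1, so H_2 ≅ 0.
  H_3: rank ker ∂_3 − rank ∂_4 = (4 − 4) − 0 = 0, and there is no ∂_4, so H_3 ≅ 0.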